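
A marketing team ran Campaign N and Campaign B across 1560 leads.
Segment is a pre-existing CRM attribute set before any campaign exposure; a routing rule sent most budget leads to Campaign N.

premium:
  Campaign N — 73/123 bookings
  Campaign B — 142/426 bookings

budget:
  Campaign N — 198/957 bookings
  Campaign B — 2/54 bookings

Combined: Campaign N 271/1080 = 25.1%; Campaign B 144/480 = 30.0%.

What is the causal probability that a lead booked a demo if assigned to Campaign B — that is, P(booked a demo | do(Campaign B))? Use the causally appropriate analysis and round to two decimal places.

Nothing the campaign does changes customer segment; the imbalance is an allocation artefact. With customer segment also predicting the outcome, the pooled figure is confounded, and the within-stratum comparison is the causal one.
Standardising Campaign B to the population customer segment mix: 0.352·142/426 + 0.648·2/54 = 0.141.

0.14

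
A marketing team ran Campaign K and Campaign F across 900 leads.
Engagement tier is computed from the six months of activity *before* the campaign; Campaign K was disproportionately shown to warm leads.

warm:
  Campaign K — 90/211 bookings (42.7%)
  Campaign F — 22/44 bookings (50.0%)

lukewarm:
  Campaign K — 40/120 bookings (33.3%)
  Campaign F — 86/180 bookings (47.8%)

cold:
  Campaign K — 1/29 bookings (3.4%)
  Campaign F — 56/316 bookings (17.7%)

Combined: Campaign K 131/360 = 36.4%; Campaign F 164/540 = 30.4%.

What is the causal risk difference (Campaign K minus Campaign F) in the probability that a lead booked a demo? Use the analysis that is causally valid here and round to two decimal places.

The imbalance in engagement tier arose from how leads were allocated, not from anything the campaign did; and engagement tier independently affects the outcome. The pooled gap is confounded — condition on engagement tier.
Adjusting over the population distribution of engagement tier: 0.283·(0.427−0.500) + 0.333·(0.333−0.478) + 0.383·(0.034−0.177) = -0.124.

-0.12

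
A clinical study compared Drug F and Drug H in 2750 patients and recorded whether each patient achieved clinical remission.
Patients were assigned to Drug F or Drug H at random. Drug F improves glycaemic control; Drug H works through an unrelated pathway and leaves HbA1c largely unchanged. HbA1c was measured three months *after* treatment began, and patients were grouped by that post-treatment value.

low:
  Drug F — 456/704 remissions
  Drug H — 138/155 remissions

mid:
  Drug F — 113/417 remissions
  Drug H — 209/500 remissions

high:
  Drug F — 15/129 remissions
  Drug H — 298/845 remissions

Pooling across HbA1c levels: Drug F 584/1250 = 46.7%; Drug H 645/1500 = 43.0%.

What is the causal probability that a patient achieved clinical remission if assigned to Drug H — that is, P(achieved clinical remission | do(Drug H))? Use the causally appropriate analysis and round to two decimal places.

Drug H is higher inside every HbA1c stratum but Drug F is higher in aggregate. Whether to stratify depends on how HbA1c relates to the drug.
HbA1c here is a post-treatment variable shaped by the drug; conditioning on it would introduce bias rather than remove it. The overall comparison is the causal one.
So P(outcome | do(Drug H)) is just the pooled rate for Drug H: 645/1500 = 0.430.

0.43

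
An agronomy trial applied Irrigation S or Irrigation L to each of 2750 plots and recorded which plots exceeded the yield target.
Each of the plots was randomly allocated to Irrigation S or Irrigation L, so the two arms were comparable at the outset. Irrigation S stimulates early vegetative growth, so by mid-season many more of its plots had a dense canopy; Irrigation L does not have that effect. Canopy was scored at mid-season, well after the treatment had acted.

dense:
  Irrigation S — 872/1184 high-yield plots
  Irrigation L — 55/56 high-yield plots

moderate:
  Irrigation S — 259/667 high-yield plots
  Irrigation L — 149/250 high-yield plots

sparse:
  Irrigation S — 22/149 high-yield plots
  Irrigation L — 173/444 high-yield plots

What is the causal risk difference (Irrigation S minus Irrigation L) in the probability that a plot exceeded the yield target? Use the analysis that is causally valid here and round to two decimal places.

+0.07

Mid-season canopy is downstream of the irrigation. One should not condition on a consequence of treatment, so the overall rates are the right comparison.
The causal difference is the pooled difference: 0.577 − 0.503 = +0.074.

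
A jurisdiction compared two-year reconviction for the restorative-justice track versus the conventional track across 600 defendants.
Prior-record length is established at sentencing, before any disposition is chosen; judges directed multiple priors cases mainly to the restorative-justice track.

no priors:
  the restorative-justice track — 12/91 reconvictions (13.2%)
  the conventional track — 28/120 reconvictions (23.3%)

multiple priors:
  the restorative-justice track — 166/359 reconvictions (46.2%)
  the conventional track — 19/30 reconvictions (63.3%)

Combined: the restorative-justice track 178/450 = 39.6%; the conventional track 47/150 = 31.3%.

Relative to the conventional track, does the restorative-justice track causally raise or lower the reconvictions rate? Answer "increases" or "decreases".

Since prior-record length is a pre-existing factor (not a product of the disposition) and it affects the outcome on its own, it is a confounder. The stratified rates, not the pooled rate, identify the causal effect.
Within each level — no priors: 13.2% vs 23.3%; multiple priors: 46.2% vs 63.3% — the restorative-justice track is lower every time.

decreases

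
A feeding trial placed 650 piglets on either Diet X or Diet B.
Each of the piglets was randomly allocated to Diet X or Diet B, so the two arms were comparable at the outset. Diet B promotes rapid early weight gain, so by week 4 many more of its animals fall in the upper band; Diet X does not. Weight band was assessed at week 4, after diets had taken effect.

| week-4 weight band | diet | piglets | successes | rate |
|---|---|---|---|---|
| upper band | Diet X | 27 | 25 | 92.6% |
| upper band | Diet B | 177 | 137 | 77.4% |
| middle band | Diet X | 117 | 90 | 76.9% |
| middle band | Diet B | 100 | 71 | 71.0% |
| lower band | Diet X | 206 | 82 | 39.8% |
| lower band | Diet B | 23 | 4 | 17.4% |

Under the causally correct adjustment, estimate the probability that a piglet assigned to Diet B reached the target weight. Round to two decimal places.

The week-4 weight band-specific comparison favours Diet X throughout, but the pooled figures favour Diet B. The question is whether to condition on week-4 weight band.
Week-4 weight band lies on the pathway diet → week-4 weight band → outcome, so adjusting for it blocks the indirect effect. For the total causal effect of diet, use the unadjusted pooled rates.
So P(outcome | do(Diet B)) is just the pooled rate for Diet B: 212/300 = 0.707.

0.71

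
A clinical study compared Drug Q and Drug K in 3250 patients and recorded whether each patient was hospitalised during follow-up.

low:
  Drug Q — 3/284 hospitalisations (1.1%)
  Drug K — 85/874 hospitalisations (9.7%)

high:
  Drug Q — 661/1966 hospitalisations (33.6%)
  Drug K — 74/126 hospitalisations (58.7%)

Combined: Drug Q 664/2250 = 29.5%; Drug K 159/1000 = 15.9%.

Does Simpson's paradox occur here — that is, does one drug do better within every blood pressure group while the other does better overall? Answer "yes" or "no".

yes

Within each blood pressure level (low 1.1% vs 9.7%; high 33.6% vs 58.7%), Drug Q has the lower rate every time. Pooled: 29.5% vs 15.9% — Drug K has the lower rate overall. The two comparisons disagree.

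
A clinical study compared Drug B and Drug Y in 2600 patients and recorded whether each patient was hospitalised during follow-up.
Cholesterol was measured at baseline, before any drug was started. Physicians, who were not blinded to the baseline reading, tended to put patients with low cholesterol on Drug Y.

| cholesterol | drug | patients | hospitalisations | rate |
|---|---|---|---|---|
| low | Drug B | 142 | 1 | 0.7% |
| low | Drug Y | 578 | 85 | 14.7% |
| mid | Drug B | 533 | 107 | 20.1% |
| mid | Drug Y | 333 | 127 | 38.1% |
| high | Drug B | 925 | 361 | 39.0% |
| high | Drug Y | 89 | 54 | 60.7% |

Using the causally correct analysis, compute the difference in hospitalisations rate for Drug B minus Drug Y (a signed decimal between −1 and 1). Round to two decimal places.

-0.18

Drug B is lower inside every cholesterol stratum but Drug Y is lower in aggregate. Whether to stratify depends on how cholesterol relates to the drug.
Cholesterol differs across drugs for reasons unrelated to any effect of the drug itself, and it separately predicts the outcome — a classic confounder. We must compare within cholesterol levels.
Adjusting over the population distribution of cholesterol: 0.277·(0.007−0.147) + 0.333·(0.201−0.381) + 0.390·(0.390−0.607) = -0.183.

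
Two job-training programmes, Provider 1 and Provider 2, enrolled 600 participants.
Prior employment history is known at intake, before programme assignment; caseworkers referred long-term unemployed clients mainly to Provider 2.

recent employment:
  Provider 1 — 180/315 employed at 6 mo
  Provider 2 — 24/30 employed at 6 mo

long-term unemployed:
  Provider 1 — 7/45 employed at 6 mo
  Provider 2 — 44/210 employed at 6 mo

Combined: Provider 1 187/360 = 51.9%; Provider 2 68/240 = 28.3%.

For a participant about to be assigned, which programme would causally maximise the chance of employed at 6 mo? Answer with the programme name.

Nothing the programme does changes prior employment history; the imbalance is an allocation artefact. With prior employment history also predicting the outcome, the pooled figure is confounded, and the within-stratum comparison is the causal one.
Within each level — recent employment: 57.1% vs 80.0%; long-term unemployed: 15.6% vs 21.0% — Provider 2 is higher every time.

Provider 2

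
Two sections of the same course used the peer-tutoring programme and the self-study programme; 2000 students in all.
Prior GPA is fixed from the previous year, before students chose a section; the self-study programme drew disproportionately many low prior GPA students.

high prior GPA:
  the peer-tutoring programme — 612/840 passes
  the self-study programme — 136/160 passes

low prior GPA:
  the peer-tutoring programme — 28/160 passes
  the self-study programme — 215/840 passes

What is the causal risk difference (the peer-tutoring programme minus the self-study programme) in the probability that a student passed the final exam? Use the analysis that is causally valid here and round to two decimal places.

Prior GPA band satisfies the back-door criterion: it is not a descendant of the teaching method, and it blocks the spurious path from teaching method to outcome. Adjusting for it (i.e., using the within-prior GPA band rates) gives the causal effect.
Adjusting over the population distribution of prior GPA band: 0.500·(0.729−0.850) + 0.500·(0.175−0.256) = -0.101.

-0.10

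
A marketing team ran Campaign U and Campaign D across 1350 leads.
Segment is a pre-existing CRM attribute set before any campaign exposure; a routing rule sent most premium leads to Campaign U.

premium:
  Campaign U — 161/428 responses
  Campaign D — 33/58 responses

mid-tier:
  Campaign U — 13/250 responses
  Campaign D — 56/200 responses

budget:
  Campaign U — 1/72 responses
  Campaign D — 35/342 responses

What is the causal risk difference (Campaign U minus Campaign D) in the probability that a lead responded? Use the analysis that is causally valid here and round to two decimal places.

-0.17

The stratified and pooled comparisons disagree (Campaign D wins within each customer segment; Campaign U wins overall), so the answer turns on the causal role of customer segment.
Since customer segment is a pre-existing factor (not a product of the campaign) and it affects the outcome on its own, it is a confounder. The stratified rates, not the pooled rate, identify the causal effect.
Adjusting over the population distribution of customer segment: 0.360·(0.376−0.569) + 0.333·(0.052−0.280) + 0.307·(0.014−0.102) = -0.173.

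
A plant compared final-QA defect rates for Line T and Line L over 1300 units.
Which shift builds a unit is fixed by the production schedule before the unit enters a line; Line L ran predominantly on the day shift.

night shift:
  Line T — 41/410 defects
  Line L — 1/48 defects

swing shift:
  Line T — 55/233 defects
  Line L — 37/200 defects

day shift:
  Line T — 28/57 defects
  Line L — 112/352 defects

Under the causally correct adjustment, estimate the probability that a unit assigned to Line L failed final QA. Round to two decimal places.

0.17

The imbalance in shift arose from how units were allocated, not from anything the line did; and shift independently affects the outcome. The pooled gap is confounded — condition on shift.
Standardising Line L to the population shift mix: 0.352·1/48 + 0.333·37/200 + 0.315·112/352 = 0.169.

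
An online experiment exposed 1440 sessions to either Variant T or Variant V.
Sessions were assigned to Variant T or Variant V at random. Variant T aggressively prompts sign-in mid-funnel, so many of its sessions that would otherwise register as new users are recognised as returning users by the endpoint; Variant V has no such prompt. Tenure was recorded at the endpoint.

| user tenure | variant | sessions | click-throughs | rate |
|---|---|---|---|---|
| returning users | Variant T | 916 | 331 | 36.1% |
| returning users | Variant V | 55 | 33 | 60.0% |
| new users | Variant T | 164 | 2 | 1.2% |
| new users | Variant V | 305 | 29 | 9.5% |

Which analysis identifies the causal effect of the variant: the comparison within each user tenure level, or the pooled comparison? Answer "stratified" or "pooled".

pooled

Within every user tenure level Variant V has the higher rate, yet pooled Variant T does — Simpson's reversal.
User tenure lies on the pathway variant → user tenure → outcome, so adjusting for it blocks the indirect effect. For the total causal effect of variant, use the unadjusted pooled rates.
Pooled: Variant T 30.8% vs Variant V 17.2%; Variant T is higher overall.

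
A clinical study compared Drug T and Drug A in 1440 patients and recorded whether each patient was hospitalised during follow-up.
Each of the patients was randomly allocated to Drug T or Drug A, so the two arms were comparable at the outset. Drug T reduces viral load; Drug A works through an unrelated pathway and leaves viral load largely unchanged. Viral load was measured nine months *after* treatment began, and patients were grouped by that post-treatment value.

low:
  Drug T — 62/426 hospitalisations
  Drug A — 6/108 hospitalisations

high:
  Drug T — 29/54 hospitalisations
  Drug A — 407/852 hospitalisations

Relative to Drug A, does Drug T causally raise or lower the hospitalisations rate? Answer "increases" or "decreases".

decreases

Viral load is recorded after the drug and is itself shifted by it — it sits on the causal path from drug to outcome. Conditioning on a mediator would strip out part of the effect we want; the pooled comparison gives the total causal effect.
Pooled: Drug T 19.0% vs Drug A 43.0%; Drug T is lower overall.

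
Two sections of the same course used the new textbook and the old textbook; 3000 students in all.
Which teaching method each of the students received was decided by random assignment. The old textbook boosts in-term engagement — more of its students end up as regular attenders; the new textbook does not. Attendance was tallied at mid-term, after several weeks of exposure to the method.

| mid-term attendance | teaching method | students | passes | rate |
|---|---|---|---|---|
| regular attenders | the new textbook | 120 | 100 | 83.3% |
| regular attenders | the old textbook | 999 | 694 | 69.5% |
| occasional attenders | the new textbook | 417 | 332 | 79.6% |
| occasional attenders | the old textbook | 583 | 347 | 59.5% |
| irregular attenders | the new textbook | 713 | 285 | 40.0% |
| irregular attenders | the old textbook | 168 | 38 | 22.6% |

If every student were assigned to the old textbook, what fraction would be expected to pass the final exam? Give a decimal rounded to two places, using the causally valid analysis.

0.62

The mid-term attendance-specific comparison favours the new textbook throughout, but the pooled figures favour the old textbook. The question is whether to condition on mid-term attendance.
Mid-term attendance lies on the pathway teaching method → mid-term attendance → outcome, so adjusting for it blocks the indirect effect. For the total causal effect of teaching method, use the unadjusted pooled rates.
So P(outcome | do(the old textbook)) is just the pooled rate for the old textbook: 1079/1750 = 0.617.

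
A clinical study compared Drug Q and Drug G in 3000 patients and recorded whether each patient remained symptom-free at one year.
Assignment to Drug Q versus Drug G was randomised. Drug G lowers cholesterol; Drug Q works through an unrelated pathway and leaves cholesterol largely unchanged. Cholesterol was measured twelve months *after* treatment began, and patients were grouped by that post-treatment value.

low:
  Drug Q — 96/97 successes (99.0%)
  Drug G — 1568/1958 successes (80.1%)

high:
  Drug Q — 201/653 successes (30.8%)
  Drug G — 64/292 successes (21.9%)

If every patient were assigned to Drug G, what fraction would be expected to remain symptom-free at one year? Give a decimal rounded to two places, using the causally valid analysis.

Drug Q is higher inside every cholesterol stratum but Drug G is higher in aggregate. Whether to stratify depends on how cholesterol relates to the drug.
Cholesterol is recorded after the drug and is itself shifted by it — it sits on the causal path from drug to outcome. Conditioning on a mediator would strip out part of the effect we want; the pooled comparison gives the total causal effect.
So P(outcome | do(Drug G)) is just the pooled rate for Drug G: 1632/2250 = 0.725.

0.73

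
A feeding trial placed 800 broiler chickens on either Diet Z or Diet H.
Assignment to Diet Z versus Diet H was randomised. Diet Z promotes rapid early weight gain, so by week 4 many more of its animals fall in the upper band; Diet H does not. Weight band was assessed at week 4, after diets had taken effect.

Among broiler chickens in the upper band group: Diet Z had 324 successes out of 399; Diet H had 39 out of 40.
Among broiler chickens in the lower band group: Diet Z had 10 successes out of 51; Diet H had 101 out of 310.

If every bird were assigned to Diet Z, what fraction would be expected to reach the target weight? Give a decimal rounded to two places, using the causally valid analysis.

0.74

The week-4 weight band-specific comparison favours Diet H throughout, but the pooled figures favour Diet Z. The question is whether to condition on week-4 weight band.
Because the diet influences week-4 weight band, week-4 weight band is a post-treatment mediator, not a confounder. Stratifying on it would bias the estimate; the causal effect is the crude pooled difference.
So P(outcome | do(Diet Z)) is just the pooled rate for Diet Z: 334/450 = 0.742.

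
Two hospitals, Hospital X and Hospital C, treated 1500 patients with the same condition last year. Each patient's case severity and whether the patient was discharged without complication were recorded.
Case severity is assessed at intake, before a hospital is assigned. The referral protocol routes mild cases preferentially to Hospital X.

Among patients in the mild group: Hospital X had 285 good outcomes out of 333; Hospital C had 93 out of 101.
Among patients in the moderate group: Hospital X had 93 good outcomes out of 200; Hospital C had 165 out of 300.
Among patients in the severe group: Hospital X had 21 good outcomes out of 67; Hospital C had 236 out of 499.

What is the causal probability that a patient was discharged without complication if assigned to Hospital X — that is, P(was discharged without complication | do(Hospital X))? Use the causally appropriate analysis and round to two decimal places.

0.52

Since case severity is a pre-existing factor (not a product of the hospital) and it affects the outcome on its own, it is a confounder. The stratified rates, not the pooled rate, identify the causal effect.
Standardising Hospital X to the population case severity mix: 0.289·285/333 + 0.333·93/200 + 0.377·21/67 = 0.521.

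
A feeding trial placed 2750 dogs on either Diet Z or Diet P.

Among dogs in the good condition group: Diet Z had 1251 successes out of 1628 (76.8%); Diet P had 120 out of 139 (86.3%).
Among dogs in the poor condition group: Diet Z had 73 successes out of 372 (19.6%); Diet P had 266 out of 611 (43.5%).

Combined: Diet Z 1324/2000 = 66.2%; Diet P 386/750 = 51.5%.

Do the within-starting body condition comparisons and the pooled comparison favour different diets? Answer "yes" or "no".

Within each starting body condition level (good condition 76.8% vs 86.3%; poor condition 19.6% vs 43.5%), Diet P has the higher rate every time. Pooled: 66.2% vs 51.5% — Diet Z has the higher rate overall. The two comparisons disagree.

yes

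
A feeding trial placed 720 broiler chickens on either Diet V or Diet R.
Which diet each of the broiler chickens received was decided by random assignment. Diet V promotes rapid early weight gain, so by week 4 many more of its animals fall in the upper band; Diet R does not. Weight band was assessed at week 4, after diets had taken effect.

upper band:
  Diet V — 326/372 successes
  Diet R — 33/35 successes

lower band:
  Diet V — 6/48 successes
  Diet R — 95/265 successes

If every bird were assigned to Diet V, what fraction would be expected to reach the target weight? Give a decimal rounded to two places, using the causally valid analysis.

Week-4 weight band is recorded after the diet and is itself shifted by it — it sits on the causal path from diet to outcome. Conditioning on a mediator would strip out part of the effect we want; the pooled comparison gives the total causal effect.
So P(outcome | do(Diet V)) is just the pooled rate for Diet V: 332/420 = 0.790.

0.79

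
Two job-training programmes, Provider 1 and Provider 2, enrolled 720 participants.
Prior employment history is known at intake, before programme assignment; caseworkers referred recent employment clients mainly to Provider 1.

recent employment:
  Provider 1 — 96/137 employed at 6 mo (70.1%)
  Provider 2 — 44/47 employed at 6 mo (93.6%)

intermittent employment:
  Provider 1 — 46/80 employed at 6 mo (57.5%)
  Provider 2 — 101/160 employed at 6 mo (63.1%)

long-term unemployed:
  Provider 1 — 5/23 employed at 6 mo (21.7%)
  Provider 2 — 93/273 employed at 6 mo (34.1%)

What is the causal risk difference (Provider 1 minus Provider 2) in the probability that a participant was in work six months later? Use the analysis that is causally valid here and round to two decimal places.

-0.13

The prior employment history-specific comparison favours Provider 2 throughout, but the pooled figures favour Provider 1. The question is whether to condition on prior employment history.
Here prior employment history is a common cause — it drives both which programme a case falls under and the outcome. The crude comparison mixes populations; the stratum-specific rates are the causally relevant ones.
Adjusting over the population distribution of prior employment history: 0.256·(0.701−0.936) + 0.333·(0.575−0.631) + 0.411·(0.217−0.341) = -0.130.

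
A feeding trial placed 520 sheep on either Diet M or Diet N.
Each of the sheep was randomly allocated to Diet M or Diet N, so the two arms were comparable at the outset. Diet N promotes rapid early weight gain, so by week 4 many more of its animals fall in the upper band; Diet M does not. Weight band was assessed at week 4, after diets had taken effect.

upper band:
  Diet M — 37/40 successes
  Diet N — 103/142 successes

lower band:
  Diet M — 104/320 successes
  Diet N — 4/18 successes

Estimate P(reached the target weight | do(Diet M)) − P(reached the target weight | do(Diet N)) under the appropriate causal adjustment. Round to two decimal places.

-0.28

Within every week-4 weight band level Diet M has the higher rate, yet pooled Diet N does — Simpson's reversal.
Week-4 weight band here is a post-treatment variable shaped by the diet; conditioning on it would introduce bias rather than remove it. The overall comparison is the causal one.
The causal difference is the pooled difference: 0.392 − 0.669 = -0.277.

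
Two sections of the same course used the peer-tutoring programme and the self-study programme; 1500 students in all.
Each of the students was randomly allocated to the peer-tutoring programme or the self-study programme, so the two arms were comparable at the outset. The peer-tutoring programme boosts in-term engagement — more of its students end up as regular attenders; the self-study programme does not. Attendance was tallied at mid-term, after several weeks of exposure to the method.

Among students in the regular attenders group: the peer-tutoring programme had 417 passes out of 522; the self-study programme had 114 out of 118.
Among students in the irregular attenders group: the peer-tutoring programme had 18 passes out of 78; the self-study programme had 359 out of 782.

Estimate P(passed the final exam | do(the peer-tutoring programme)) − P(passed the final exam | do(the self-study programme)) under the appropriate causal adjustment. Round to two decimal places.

+0.20

The mid-term attendance-specific comparison favours the self-study programme throughout, but the pooled figures favour the peer-tutoring programme. The question is whether to condition on mid-term attendance.
Stratifying would compare teaching methods among students the teaching methods themselves sorted into mid-term attendance groups — a form of selection on an intermediate. The unconditioned pooled rates give the total causal effect.
The causal difference is the pooled difference: 0.725 − 0.526 = +0.199.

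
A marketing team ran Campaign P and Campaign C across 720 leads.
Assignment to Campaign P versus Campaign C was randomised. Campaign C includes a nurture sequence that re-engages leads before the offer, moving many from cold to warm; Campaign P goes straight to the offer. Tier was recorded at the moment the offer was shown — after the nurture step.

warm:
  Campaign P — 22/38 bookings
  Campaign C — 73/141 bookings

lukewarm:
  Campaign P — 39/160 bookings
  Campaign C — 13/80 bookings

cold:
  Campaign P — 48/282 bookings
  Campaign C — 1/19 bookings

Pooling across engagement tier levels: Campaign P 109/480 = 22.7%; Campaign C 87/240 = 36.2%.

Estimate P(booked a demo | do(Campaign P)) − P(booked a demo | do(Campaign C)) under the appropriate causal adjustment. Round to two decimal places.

Campaign P is higher inside every engagement tier stratum but Campaign C is higher in aggregate. Whether to stratify depends on how engagement tier relates to the campaign.
Stratifying would compare campaigns among leads the campaigns themselves sorted into engagement tier groups — a form of selection on an intermediate. The unconditioned pooled rates give the total causal effect.
The causal difference is the pooled difference: 0.227 − 0.362 = -0.135.

-0.14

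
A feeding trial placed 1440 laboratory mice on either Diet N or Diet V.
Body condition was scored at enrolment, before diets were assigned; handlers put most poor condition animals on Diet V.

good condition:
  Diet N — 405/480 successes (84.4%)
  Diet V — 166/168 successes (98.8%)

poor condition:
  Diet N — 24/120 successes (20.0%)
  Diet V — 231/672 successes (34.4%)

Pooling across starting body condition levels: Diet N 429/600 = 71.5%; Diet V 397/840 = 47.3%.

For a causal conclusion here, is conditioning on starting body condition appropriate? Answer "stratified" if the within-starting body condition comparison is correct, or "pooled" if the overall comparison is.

stratified

Starting body condition satisfies the back-door criterion: it is not a descendant of the diet, and it blocks the spurious path from diet to outcome. Adjusting for it (i.e., using the within-starting body condition rates) gives the causal effect.
Within each level — good condition: 84.4% vs 98.8%; poor condition: 20.0% vs 34.4% — Diet V is higher every time.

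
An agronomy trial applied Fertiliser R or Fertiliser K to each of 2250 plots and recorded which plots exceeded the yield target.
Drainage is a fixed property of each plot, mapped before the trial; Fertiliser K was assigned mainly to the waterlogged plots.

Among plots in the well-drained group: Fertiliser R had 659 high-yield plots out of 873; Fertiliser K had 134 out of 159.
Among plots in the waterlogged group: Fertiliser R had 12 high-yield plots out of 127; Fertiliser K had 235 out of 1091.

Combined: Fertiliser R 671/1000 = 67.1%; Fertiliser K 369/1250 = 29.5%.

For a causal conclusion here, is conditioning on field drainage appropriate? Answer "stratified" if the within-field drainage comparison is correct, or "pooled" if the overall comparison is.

stratified

Field drainage differs across fertilisers for reasons unrelated to any effect of the fertiliser itself, and it separately predicts the outcome — a classic confounder. We must compare within field drainage levels.
Within each level — well-drained: 75.5% vs 84.3%; waterlogged: 9.4% vs 21.5% — Fertiliser K is higher every time.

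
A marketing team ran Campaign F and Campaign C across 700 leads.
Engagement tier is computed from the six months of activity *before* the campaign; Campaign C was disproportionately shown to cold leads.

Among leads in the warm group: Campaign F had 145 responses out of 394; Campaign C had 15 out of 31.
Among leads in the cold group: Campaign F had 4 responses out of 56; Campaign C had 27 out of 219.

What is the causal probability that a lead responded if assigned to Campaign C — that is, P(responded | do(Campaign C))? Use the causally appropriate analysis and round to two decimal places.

Campaign C is higher inside every engagement tier stratum but Campaign F is higher in aggregate. Whether to stratify depends on how engagement tier relates to the campaign.
Engagement tier is set before the campaign has any effect — it is not caused by the campaign — and it independently drives the outcome. That makes it a confounder, so the causal comparison is within engagement tier levels.
Standardising Campaign C to the population engagement tier mix: 0.607·15/31 + 0.393·27/219 = 0.342.

0.34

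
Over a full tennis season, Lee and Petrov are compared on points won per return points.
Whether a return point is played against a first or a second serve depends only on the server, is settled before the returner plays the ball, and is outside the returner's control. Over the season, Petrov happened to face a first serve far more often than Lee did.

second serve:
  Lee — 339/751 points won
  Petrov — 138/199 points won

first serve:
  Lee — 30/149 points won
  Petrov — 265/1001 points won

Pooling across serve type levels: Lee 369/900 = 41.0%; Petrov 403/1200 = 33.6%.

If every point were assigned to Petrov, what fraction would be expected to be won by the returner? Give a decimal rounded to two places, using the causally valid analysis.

0.46

Nothing the player does changes serve type; the imbalance is an allocation artefact. With serve type also predicting the outcome, the pooled figure is confounded, and the within-stratum comparison is the causal one.
Standardising Petrov to the population serve type mix: 0.452·138/199 + 0.548·265/1001 = 0.459.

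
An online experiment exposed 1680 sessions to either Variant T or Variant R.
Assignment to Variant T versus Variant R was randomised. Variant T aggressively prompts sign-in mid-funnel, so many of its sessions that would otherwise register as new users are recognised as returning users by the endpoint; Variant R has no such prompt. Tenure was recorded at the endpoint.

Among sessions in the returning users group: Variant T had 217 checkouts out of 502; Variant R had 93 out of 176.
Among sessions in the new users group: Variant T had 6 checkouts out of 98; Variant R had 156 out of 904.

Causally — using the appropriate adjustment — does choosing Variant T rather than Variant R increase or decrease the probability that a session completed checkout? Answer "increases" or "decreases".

The user tenure-specific comparison favours Variant R throughout, but the pooled figures favour Variant T. The question is whether to condition on user tenure.
User tenure is downstream of the variant. One should not condition on a consequence of treatment, so the overall rates are the right comparison.
Pooled: Variant T 37.2% vs Variant R 23.1%; Variant T is higher overall.

increases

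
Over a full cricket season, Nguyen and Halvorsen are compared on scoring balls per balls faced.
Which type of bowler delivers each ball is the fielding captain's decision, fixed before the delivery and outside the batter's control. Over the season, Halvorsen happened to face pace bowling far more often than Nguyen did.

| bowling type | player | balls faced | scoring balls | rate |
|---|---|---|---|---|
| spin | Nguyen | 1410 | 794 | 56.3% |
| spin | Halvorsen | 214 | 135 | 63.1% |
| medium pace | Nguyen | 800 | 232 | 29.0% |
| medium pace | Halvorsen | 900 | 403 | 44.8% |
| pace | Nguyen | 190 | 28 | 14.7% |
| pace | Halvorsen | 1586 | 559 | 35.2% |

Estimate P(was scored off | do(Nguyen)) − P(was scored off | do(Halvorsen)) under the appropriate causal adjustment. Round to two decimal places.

The imbalance in bowling type arose from how balls faced were allocated, not from anything the player did; and bowling type independently affects the outcome. The pooled gap is confounded — condition on bowling type.
Adjusting over the population distribution of bowling type: 0.318·(0.563−0.631) + 0.333·(0.290−0.448) + 0.348·(0.147−0.352) = -0.146.

-0.15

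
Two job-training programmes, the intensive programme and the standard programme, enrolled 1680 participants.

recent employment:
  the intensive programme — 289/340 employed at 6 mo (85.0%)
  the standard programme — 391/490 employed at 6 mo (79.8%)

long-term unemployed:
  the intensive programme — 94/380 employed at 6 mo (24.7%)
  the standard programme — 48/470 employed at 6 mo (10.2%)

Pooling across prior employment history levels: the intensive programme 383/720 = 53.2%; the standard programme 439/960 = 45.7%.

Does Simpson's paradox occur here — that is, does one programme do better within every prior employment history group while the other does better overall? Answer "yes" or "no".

no

Within each prior employment history level (recent employment 85.0% vs 79.8%; long-term unemployed 24.7% vs 10.2%), the intensive programme has the higher rate every time. Pooled: 53.2% vs 45.7% — the intensive programme has the higher rate overall. They agree.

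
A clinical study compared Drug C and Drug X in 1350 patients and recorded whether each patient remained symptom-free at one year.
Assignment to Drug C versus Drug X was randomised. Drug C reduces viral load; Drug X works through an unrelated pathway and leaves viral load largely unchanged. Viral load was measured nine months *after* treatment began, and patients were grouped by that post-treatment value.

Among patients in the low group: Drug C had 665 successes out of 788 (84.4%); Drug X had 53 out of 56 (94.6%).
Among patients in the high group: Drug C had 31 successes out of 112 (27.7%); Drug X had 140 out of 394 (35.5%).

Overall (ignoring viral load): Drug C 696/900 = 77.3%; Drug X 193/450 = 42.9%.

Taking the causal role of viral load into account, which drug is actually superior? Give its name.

Drug C

The viral load-specific comparison favours Drug X throughout, but the pooled figures favour Drug C. The question is whether to condition on viral load.
Because the drug influences viral load, viral load is a post-treatment mediator, not a confounder. Stratifying on it would bias the estimate; the causal effect is the crude pooled difference.
Pooled: Drug C 77.3% vs Drug X 42.9%; Drug C is higher overall.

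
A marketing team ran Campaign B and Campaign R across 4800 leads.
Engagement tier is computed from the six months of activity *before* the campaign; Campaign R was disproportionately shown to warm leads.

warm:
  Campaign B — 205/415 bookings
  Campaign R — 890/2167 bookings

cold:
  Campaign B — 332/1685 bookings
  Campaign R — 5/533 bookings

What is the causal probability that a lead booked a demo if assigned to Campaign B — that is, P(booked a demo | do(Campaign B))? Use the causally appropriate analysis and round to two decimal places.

0.36

Here engagement tier is a common cause — it drives both which campaign a case falls under and the outcome. The crude comparison mixes populations; the stratum-specific rates are the causally relevant ones.
Standardising Campaign B to the population engagement tier mix: 0.538·205/415 + 0.462·332/1685 = 0.357.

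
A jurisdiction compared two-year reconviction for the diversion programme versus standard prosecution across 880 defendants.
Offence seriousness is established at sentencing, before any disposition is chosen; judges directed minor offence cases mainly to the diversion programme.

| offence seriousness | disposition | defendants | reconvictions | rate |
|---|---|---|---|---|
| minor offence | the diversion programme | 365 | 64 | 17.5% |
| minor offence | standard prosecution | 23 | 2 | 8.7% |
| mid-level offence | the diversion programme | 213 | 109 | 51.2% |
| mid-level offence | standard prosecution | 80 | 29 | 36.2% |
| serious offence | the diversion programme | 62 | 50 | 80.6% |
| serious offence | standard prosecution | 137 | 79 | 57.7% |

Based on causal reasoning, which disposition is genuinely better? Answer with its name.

Within every offence seriousness level standard prosecution has the lower rate, yet pooled the diversion programme does — Simpson's reversal.
Here offence seriousness is a common cause — it drives both which disposition a case falls under and the outcome. The crude comparison mixes populations; the stratum-specific rates are the causally relevant ones.
Within each level — minor offence: 17.5% vs 8.7%; mid-level offence: 51.2% vs 36.2%; serious offence: 80.6% vs 57.7% — standard prosecution is lower every time.

standard prosecution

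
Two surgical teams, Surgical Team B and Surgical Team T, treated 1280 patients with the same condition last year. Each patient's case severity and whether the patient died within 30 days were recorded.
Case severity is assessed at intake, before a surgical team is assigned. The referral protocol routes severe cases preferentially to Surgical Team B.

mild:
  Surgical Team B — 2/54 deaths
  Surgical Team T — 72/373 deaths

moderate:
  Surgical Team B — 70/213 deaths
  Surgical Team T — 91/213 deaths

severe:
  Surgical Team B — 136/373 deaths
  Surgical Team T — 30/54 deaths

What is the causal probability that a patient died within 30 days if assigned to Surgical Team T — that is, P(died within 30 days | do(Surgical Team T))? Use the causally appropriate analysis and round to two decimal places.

0.39

The case severity-specific comparison favours Surgical Team B throughout, but the pooled figures favour Surgical Team T. The question is whether to condition on case severity.
Nothing the surgical team does changes case severity; the imbalance is an allocation artefact. With case severity also predicting the outcome, the pooled figure is confounded, and the within-stratum comparison is the causal one.
Standardising Surgical Team T to the population case severity mix: 0.334·72/373 + 0.333·91/213 + 0.334·30/54 = 0.392.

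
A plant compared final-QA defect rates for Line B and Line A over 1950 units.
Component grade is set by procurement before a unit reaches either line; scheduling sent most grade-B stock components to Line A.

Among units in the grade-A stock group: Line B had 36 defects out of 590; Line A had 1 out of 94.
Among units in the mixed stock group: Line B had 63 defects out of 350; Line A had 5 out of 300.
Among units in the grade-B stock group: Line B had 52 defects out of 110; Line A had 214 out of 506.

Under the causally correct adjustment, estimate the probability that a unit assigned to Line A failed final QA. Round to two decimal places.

0.14

The imbalance in component grade arose from how units were allocated, not from anything the line did; and component grade independently affects the outcome. The pooled gap is confounded — condition on component grade.
Standardising Line A to the population component grade mix: 0.351·1/94 + 0.333·5/300 + 0.316·214/506 = 0.143.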